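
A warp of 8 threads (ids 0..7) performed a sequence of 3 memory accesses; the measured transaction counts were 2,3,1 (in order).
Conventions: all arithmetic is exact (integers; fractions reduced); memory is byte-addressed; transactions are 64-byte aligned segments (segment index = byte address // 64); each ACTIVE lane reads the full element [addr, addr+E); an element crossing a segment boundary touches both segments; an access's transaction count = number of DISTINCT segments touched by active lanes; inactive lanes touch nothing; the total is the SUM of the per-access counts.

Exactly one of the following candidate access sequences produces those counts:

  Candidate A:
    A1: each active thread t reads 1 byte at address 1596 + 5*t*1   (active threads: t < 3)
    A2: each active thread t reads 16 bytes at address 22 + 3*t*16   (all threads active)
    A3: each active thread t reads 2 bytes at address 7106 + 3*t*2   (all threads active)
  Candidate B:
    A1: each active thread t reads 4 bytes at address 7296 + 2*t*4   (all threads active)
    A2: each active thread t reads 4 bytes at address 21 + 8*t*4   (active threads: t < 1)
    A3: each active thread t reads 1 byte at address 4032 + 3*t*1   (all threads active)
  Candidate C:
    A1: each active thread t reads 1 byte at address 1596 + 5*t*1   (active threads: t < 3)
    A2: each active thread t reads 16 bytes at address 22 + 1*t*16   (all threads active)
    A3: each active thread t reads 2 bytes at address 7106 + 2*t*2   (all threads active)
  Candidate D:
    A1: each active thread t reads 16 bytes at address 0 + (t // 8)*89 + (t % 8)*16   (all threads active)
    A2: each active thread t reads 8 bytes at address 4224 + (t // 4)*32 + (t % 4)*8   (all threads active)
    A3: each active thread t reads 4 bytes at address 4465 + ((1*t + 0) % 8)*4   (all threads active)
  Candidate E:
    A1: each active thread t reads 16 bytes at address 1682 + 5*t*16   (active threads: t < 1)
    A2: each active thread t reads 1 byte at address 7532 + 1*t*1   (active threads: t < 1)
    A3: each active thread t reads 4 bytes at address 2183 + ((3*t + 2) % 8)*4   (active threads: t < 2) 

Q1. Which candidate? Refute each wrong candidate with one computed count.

A: A2 gives 6 transactions, not 3
B: A1 gives 1 transaction, not 2
D: A2 gives 1 transaction, not 3
E: A1 gives 1 transaction, not 2
C: all counts match (2,3,1)

Answer: C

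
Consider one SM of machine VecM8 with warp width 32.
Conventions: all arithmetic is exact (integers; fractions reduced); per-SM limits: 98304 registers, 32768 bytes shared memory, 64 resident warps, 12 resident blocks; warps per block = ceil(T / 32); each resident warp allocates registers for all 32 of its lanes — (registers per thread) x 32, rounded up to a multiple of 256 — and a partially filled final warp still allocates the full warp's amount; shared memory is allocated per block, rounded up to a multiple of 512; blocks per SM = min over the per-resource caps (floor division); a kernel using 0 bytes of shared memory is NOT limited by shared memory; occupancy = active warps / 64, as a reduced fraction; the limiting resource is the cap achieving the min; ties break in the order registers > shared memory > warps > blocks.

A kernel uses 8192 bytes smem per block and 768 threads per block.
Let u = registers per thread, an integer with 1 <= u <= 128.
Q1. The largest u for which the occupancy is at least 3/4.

Answer: u = 64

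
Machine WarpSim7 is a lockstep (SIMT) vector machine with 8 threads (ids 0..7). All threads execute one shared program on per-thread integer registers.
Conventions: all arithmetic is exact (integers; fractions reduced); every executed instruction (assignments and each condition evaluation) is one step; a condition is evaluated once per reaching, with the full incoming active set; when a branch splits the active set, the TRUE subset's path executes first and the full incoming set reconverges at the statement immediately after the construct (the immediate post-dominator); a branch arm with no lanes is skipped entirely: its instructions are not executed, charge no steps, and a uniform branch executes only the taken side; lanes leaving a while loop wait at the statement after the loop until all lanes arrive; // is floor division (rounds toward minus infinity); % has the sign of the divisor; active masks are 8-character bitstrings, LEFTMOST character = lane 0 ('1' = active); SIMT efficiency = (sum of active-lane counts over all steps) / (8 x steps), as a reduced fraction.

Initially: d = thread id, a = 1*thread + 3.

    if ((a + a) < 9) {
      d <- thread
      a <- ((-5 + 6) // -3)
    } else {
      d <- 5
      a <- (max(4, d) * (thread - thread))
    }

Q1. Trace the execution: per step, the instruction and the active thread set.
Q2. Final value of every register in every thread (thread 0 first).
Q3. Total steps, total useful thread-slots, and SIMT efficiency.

step 0: eval ((a + a) < 9)           11111111
step 1: d <- thread                  11000000
step 2: a <- ((-5 + 6) // -3)        11000000
step 3: d <- 5                       00111111
step 4: a <- (max(4, d) * (thread - thread)) 00111111

Answer: 5 steps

d: 0,1,5,5,5,5,5,5
a: -1,-1,0,0,0,0,0,0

steps = 5; useful = 24; efficiency = 24/40 = 3/5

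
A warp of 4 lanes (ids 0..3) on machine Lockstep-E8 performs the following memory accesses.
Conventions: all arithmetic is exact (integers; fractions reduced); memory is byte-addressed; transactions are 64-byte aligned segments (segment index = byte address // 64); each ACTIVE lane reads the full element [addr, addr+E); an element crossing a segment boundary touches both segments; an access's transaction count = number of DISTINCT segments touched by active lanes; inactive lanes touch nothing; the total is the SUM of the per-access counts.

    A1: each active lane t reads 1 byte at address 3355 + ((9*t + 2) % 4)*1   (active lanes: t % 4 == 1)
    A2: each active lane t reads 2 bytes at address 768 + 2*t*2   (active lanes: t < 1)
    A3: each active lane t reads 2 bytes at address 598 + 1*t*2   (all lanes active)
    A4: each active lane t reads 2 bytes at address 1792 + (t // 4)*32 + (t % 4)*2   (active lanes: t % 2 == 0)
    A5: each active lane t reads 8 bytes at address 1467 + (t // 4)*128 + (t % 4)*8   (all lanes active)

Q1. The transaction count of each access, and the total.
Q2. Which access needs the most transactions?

A1: 1 transaction
A2: 1 transaction
A3: 1 transaction
A4: 1 transaction
A5: 2 transactions

Answer: 1,1,1,1,2; total 6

Answer: A5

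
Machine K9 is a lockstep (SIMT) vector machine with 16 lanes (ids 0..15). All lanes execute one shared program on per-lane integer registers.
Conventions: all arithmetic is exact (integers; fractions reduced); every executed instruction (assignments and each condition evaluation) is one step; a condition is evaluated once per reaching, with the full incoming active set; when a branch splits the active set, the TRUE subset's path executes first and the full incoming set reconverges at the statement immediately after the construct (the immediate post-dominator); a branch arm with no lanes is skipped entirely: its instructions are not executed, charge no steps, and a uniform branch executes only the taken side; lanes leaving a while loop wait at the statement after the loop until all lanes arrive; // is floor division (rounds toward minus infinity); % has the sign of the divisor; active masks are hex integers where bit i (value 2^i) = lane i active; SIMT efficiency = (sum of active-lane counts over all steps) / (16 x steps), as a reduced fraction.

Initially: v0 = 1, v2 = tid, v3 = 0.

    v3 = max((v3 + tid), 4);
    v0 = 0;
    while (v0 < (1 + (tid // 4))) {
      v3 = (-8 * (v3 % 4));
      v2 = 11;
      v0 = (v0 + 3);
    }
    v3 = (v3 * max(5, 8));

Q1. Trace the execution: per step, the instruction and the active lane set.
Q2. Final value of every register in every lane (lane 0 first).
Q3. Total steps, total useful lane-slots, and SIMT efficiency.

step 0: v3 <- max((v3 + tid), 4)     0xffff
step 1: v0 <- 0                      0xffff
step 2: eval (v0 < (1 + (tid // 4))) 0xffff
step 3: v3 <- (-8 * (v3 % 4))        0xffff
step 4: v2 <- 11                     0xffff
step 5: v0 <- (v0 + 3)               0xffff
step 6: eval (v0 < (1 + (tid // 4))) 0xffff
step 7: v3 <- (-8 * (v3 % 4))        0xf000
step 8: v2 <- 11                     0xf000
step 9: v0 <- (v0 + 3)               0xf000
step 10: eval (v0 < (1 + (tid // 4))) 0xf000
step 11: v3 <- (v3 * max(5, 8))       0xffff

Answer: 12 steps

v0: 3,3,3,3,3,3,3,3,3,3,3,3,6,6,6,6
v2: 11,11,11,11,11,11,11,11,11,11,11,11,11,11,11,11
v3: 0,0,0,0,0,-64,-128,-192,0,-64,-128,-192,0,0,0,0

steps = 12; useful = 144; efficiency = 144/192 = 3/4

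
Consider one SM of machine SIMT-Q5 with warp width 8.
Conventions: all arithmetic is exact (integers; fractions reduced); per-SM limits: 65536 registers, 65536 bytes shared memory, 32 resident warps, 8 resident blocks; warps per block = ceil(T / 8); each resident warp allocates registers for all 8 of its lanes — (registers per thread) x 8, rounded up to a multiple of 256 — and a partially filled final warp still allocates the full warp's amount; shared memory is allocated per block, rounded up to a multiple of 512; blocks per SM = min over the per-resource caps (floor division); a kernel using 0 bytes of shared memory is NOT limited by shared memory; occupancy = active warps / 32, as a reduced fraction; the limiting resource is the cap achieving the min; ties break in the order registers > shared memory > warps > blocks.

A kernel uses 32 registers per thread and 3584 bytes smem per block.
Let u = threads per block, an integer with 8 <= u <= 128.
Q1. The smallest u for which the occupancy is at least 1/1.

Answer: u = 25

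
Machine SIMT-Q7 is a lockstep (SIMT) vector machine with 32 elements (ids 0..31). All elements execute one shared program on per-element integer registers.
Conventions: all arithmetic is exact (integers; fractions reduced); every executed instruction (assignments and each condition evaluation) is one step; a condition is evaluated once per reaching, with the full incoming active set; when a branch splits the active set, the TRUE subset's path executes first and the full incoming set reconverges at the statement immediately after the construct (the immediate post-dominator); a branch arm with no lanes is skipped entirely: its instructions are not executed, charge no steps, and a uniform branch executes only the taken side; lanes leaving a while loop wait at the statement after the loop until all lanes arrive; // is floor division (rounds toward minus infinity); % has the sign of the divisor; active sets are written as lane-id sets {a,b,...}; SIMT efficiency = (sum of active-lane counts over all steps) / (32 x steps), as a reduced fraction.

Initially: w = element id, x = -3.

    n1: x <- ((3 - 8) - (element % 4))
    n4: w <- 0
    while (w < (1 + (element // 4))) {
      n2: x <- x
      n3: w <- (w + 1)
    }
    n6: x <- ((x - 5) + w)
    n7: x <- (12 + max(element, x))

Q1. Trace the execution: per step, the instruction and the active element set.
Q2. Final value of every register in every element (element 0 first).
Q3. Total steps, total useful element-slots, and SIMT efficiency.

step 0: x <- ((3 - 8) - (element % 4)) {0,1,2,3,4,5,6,7,8,9,10,11,12,13,14,15,16,17,18,19,20,21,22,23,24,25,26,27,28,29,30,31}
step 1: w <- 0                       {0,1,2,3,4,5,6,7,8,9,10,11,12,13,14,15,16,17,18,19,20,21,22,23,24,25,26,27,28,29,30,31}
step 2: eval (w < (1 + (element // 4))) {0,1,2,3,4,5,6,7,8,9,10,11,12,13,14,15,16,17,18,19,20,21,22,23,24,25,26,27,28,29,30,31}
step 3: x <- x                       {0,1,2,3,4,5,6,7,8,9,10,11,12,13,14,15,16,17,18,19,20,21,22,23,24,25,26,27,28,29,30,31}
step 4: w <- (w + 1)                 {0,1,2,3,4,5,6,7,8,9,10,11,12,13,14,15,16,17,18,19,20,21,22,23,24,25,26,27,28,29,30,31}
step 5: eval (w < (1 + (element // 4))) {0,1,2,3,4,5,6,7,8,9,10,11,12,13,14,15,16,17,18,19,20,21,22,23,24,25,26,27,28,29,30,31}
step 6: x <- x                       {4,5,6,7,8,9,10,11,12,13,14,15,16,17,18,19,20,21,22,23,24,25,26,27,28,29,30,31}
step 7: w <- (w + 1)                 {4,5,6,7,8,9,10,11,12,13,14,15,16,17,18,19,20,21,22,23,24,25,26,27,28,29,30,31}
step 8: eval (w < (1 + (element // 4))) {4,5,6,7,8,9,10,11,12,13,14,15,16,17,18,19,20,21,22,23,24,25,26,27,28,29,30,31}
step 9: x <- x                       {8,9,10,11,12,13,14,15,16,17,18,19,20,21,22,23,24,25,26,27,28,29,30,31}
step 10: w <- (w + 1)                 {8,9,10,11,12,13,14,15,16,17,18,19,20,21,22,23,24,25,26,27,28,29,30,31}
step 11: eval (w < (1 + (element // 4))) {8,9,10,11,12,13,14,15,16,17,18,19,20,21,22,23,24,25,26,27,28,29,30,31}
step 12: x <- x                       {12,13,14,15,16,17,18,19,20,21,22,23,24,25,26,27,28,29,30,31}
step 13: w <- (w + 1)                 {12,13,14,15,16,17,18,19,20,21,22,23,24,25,26,27,28,29,30,31}
step 14: eval (w < (1 + (element // 4))) {12,13,14,15,16,17,18,19,20,21,22,23,24,25,26,27,28,29,30,31}
step 15: x <- x                       {16,17,18,19,20,21,22,23,24,25,26,27,28,29,30,31}
step 16: w <- (w + 1)                 {16,17,18,19,20,21,22,23,24,25,26,27,28,29,30,31}
step 17: eval (w < (1 + (element // 4))) {16,17,18,19,20,21,22,23,24,25,26,27,28,29,30,31}
step 18: x <- x                       {20,21,22,23,24,25,26,27,28,29,30,31}
step 19: w <- (w + 1)                 {20,21,22,23,24,25,26,27,28,29,30,31}
step 20: eval (w < (1 + (element // 4))) {20,21,22,23,24,25,26,27,28,29,30,31}
step 21: x <- x                       {24,25,26,27,28,29,30,31}
step 22: w <- (w + 1)                 {24,25,26,27,28,29,30,31}
step 23: eval (w < (1 + (element // 4))) {24,25,26,27,28,29,30,31}
step 24: x <- x                       {28,29,30,31}
step 25: w <- (w + 1)                 {28,29,30,31}
step 26: eval (w < (1 + (element // 4))) {28,29,30,31}
step 27: x <- ((x - 5) + w)           {0,1,2,3,4,5,6,7,8,9,10,11,12,13,14,15,16,17,18,19,20,21,22,23,24,25,26,27,28,29,30,31}
step 28: x <- (12 + max(element, x))  {0,1,2,3,4,5,6,7,8,9,10,11,12,13,14,15,16,17,18,19,20,21,22,23,24,25,26,27,28,29,30,31}

Answer: 29 steps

w: 1,1,1,1,2,2,2,2,3,3,3,3,4,4,4,4,5,5,5,5,6,6,6,6,7,7,7,7,8,8,8,8
x: 12,13,14,15,16,17,18,19,20,21,22,23,24,25,26,27,28,29,30,31,32,33,34,35,36,37,38,39,40,41,42,43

steps = 29; useful = 592; efficiency = 592/928 = 37/58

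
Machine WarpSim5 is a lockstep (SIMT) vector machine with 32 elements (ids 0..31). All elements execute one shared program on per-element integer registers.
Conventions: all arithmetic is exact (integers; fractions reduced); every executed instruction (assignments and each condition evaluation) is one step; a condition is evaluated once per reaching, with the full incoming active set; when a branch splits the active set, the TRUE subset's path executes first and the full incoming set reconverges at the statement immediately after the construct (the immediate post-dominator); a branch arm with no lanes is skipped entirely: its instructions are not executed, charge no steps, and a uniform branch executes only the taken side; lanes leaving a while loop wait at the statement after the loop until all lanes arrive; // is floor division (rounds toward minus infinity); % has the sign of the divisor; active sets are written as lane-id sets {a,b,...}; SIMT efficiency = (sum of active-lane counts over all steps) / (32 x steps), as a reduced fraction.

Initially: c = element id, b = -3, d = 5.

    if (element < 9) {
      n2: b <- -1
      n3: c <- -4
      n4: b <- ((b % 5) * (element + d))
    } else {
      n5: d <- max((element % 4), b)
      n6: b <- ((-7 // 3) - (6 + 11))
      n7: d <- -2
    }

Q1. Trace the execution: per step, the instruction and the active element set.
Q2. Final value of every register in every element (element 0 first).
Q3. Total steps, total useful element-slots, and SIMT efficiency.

step 0: eval (element < 9)           {0,1,2,3,4,5,6,7,8,9,10,11,12,13,14,15,16,17,18,19,20,21,22,23,24,25,26,27,28,29,30,31}
step 1: b <- -1                      {0,1,2,3,4,5,6,7,8}
step 2: c <- -4                      {0,1,2,3,4,5,6,7,8}
step 3: b <- ((b % 5) * (element + d)) {0,1,2,3,4,5,6,7,8}
step 4: d <- max((element % 4), b)   {9,10,11,12,13,14,15,16,17,18,19,20,21,22,23,24,25,26,27,28,29,30,31}
step 5: b <- ((-7 // 3) - (6 + 11))  {9,10,11,12,13,14,15,16,17,18,19,20,21,22,23,24,25,26,27,28,29,30,31}
step 6: d <- -2                      {9,10,11,12,13,14,15,16,17,18,19,20,21,22,23,24,25,26,27,28,29,30,31}

Answer: 7 steps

c: -4,-4,-4,-4,-4,-4,-4,-4,-4,9,10,11,12,13,14,15,16,17,18,19,20,21,22,23,24,25,26,27,28,29,30,31
b: 20,24,28,32,36,40,44,48,52,-20,-20,-20,-20,-20,-20,-20,-20,-20,-20,-20,-20,-20,-20,-20,-20,-20,-20,-20,-20,-20,-20,-20
d: 5,5,5,5,5,5,5,5,5,-2,-2,-2,-2,-2,-2,-2,-2,-2,-2,-2,-2,-2,-2,-2,-2,-2,-2,-2,-2,-2,-2,-2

steps = 7; useful = 128; efficiency = 128/224 = 4/7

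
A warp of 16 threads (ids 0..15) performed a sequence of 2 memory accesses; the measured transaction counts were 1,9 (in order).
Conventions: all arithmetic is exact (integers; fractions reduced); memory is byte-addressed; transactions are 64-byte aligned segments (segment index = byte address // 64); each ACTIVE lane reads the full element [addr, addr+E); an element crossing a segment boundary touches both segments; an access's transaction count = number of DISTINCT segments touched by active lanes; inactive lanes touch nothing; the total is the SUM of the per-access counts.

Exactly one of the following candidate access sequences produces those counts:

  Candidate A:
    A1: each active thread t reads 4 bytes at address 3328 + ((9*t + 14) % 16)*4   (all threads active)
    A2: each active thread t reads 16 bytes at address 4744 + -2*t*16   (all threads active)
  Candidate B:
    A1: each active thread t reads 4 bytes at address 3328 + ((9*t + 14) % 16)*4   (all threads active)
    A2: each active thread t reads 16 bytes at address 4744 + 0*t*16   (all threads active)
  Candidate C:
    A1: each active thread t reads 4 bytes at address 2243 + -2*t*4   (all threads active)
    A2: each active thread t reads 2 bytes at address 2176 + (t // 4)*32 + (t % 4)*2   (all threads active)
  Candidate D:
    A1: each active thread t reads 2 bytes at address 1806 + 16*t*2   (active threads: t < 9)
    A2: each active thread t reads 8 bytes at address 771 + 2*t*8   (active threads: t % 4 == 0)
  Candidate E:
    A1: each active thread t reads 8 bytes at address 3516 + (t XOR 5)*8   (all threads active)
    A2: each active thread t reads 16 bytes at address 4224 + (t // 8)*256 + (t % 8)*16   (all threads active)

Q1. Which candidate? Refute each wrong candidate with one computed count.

B: A2 gives 1 transaction, not 9
C: A1 gives 3 transactions, not 1
D: A1 gives 5 transactions, not 1
E: A1 gives 3 transactions, not 1
A: all counts match (1,9)

Answer: A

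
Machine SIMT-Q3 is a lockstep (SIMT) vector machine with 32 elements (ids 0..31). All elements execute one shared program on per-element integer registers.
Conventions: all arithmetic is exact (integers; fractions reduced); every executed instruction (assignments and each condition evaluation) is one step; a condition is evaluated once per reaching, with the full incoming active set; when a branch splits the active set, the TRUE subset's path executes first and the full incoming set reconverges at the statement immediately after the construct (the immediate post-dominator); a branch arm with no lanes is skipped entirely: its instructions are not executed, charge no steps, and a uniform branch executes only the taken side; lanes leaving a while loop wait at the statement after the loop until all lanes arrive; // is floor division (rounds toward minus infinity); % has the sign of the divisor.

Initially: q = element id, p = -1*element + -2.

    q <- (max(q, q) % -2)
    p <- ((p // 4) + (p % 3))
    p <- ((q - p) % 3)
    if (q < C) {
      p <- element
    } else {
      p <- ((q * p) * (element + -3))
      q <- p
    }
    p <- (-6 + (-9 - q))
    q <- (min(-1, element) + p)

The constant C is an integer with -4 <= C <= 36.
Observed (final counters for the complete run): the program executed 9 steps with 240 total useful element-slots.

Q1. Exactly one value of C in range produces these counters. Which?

Answer: C = 0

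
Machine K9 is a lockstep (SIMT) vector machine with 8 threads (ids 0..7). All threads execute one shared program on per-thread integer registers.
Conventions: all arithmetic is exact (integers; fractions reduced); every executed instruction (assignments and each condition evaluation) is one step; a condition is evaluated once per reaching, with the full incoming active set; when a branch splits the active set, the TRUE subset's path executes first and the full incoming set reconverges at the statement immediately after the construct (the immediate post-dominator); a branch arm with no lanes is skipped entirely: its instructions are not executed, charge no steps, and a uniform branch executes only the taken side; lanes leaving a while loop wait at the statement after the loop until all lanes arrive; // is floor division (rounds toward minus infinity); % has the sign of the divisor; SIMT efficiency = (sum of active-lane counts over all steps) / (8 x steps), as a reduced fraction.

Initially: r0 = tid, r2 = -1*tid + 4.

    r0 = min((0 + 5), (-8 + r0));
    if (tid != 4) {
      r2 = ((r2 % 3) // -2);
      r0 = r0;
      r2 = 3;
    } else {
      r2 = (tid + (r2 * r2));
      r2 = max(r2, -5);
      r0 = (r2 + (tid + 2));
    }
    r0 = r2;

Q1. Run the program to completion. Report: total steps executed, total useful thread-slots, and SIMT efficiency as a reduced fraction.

Answer: 9 steps, 48 useful, 2/3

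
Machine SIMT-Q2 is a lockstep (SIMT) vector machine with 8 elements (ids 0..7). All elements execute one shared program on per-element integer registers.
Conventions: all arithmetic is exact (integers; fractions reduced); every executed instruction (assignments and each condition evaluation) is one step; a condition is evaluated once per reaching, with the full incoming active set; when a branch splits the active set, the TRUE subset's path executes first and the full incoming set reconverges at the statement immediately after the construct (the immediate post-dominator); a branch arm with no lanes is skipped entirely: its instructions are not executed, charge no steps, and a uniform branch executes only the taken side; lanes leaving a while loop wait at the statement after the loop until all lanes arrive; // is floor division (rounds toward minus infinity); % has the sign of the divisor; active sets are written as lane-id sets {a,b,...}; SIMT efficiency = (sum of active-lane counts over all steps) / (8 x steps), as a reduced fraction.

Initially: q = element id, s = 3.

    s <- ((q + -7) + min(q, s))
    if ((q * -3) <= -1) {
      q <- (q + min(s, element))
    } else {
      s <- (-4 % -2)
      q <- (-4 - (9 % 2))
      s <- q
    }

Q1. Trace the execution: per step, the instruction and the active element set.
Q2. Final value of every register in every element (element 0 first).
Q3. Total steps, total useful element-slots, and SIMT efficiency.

step 0: s <- ((q + -7) + min(q, s))  {0,1,2,3,4,5,6,7}
step 1: eval ((q * -3) <= -1)        {0,1,2,3,4,5,6,7}
step 2: q <- (q + min(s, element))   {1,2,3,4,5,6,7}
step 3: s <- (-4 % -2)               {0}
step 4: q <- (-4 - (9 % 2))          {0}
step 5: s <- q                       {0}

Answer: 6 steps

q: -5,-4,-1,2,4,6,8,10
s: -5,-5,-3,-1,0,1,2,3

steps = 6; useful = 26; efficiency = 26/48 = 13/24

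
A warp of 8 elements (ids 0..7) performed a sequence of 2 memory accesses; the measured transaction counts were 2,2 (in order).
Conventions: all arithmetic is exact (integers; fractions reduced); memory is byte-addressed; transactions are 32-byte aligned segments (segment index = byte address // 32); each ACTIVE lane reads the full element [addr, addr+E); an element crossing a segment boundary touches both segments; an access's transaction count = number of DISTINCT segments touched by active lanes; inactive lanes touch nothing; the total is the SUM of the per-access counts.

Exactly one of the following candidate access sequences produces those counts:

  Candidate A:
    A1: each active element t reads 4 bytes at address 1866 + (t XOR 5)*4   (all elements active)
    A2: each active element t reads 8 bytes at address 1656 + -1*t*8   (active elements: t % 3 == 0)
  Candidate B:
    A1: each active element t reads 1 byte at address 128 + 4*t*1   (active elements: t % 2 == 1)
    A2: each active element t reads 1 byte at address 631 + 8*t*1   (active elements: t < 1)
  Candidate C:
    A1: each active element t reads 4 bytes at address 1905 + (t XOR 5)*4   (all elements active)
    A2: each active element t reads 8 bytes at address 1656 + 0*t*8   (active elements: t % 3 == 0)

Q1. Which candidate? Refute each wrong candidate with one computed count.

B: A1 gives 1 transaction, not 2
C: A2 gives 1 transaction, not 2
A: all counts match (2,2)

Answer: A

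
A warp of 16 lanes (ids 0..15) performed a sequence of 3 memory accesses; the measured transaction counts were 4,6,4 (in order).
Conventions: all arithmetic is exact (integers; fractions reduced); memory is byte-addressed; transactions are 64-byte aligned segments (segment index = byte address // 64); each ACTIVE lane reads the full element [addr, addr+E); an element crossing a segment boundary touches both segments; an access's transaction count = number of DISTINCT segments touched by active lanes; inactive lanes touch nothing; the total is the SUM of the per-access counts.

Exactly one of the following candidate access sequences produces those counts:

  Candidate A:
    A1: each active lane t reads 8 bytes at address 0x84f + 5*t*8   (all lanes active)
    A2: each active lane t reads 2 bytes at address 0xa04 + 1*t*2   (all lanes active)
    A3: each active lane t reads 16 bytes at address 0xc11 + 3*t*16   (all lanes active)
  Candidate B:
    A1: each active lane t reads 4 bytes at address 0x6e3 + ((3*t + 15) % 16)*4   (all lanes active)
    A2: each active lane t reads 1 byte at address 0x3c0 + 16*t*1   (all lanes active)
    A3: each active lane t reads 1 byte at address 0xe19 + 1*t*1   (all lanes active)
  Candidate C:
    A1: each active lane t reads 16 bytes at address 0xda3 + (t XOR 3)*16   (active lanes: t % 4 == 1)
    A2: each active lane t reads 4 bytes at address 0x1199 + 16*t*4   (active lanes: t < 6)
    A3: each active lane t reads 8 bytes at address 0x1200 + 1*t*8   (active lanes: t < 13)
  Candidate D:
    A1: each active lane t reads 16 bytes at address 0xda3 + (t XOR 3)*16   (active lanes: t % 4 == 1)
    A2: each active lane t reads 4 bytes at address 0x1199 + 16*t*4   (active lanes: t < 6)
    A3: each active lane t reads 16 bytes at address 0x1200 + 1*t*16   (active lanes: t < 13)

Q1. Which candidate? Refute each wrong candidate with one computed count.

A: A1 gives 10 transactions, not 4
B: A1 gives 2 transactions, not 4
C: A3 gives 2 transactions, not 4
D: all counts match (4,6,4)

Answer: D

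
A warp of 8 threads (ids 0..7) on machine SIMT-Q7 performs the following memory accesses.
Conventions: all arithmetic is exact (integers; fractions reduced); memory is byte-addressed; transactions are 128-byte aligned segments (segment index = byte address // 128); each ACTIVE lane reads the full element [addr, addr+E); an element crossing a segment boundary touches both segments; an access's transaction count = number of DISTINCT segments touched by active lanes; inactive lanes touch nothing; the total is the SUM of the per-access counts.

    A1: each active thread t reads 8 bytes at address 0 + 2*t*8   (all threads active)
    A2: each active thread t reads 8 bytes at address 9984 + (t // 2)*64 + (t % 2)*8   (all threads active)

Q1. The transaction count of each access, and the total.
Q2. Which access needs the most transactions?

A1: 1 transaction
A2: 2 transactions

Answer: 1,2; total 3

Answer: A2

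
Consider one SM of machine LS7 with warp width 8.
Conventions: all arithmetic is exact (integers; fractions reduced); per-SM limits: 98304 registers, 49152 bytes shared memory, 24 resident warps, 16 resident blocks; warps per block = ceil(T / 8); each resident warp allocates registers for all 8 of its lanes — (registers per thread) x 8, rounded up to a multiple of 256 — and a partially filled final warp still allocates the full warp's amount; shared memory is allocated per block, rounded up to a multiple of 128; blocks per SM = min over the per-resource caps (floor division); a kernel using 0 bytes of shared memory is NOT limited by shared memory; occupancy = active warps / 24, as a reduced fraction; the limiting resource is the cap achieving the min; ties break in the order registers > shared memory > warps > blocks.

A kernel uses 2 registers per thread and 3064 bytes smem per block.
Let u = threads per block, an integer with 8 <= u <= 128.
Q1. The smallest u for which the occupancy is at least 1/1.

Answer: u = 9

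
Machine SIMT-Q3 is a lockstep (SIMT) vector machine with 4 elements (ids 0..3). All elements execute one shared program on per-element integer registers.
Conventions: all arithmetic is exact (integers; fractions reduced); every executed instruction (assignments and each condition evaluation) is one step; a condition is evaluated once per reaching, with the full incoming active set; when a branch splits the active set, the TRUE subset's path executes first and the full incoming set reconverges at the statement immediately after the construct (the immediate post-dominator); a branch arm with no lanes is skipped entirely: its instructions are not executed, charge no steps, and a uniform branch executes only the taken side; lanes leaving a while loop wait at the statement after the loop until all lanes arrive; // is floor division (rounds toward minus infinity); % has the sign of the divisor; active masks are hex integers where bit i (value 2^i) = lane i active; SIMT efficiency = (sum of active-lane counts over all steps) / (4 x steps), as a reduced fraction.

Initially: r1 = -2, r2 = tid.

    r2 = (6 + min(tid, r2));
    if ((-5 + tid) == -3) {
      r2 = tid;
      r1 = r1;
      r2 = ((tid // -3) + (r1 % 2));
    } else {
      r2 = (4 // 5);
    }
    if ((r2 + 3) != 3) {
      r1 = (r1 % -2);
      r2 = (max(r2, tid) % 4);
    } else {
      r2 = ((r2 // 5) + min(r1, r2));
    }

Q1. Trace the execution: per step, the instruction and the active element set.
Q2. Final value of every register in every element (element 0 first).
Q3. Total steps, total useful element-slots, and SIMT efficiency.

step 0: r2 <- (6 + min(tid, r2))     0xf
step 1: eval ((-5 + tid) == -3)      0xf
step 2: r2 <- tid                    0x4
step 3: r1 <- r1                     0x4
step 4: r2 <- ((tid // -3) + (r1 % 2)) 0x4
step 5: r2 <- (4 // 5)               0xb
step 6: eval ((r2 + 3) != 3)         0xf
step 7: r1 <- (r1 % -2)              0x4
step 8: r2 <- (max(r2, tid) % 4)     0x4
step 9: r2 <- ((r2 // 5) + min(r1, r2)) 0xb

Answer: 10 steps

r1: -2,-2,0,-2
r2: -2,-2,2,-2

steps = 10; useful = 23; efficiency = 23/40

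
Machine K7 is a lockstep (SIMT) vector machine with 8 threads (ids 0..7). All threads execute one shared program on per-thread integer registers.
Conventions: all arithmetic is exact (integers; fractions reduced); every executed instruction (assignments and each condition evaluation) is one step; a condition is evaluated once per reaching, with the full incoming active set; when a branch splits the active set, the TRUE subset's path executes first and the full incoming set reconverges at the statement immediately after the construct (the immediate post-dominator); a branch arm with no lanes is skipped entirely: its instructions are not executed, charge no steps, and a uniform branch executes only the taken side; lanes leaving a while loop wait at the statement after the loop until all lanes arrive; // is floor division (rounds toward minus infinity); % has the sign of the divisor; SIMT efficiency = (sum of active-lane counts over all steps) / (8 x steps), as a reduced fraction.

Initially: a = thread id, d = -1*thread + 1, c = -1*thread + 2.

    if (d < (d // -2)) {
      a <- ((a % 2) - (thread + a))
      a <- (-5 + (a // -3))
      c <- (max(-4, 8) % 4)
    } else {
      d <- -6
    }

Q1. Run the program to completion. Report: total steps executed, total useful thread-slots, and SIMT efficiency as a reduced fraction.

Answer: 5 steps, 28 useful, 7/10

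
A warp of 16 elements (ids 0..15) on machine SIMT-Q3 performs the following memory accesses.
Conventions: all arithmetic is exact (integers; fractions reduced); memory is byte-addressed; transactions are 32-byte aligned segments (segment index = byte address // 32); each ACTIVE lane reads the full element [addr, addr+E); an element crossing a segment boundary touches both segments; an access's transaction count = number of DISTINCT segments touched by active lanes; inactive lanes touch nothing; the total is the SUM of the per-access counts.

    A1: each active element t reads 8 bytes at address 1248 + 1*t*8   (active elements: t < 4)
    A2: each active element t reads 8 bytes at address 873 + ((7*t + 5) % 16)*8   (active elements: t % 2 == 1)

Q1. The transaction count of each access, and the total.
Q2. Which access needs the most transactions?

A1: 1 transaction
A2: 5 transactions

Answer: 1,5; total 6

Answer: A2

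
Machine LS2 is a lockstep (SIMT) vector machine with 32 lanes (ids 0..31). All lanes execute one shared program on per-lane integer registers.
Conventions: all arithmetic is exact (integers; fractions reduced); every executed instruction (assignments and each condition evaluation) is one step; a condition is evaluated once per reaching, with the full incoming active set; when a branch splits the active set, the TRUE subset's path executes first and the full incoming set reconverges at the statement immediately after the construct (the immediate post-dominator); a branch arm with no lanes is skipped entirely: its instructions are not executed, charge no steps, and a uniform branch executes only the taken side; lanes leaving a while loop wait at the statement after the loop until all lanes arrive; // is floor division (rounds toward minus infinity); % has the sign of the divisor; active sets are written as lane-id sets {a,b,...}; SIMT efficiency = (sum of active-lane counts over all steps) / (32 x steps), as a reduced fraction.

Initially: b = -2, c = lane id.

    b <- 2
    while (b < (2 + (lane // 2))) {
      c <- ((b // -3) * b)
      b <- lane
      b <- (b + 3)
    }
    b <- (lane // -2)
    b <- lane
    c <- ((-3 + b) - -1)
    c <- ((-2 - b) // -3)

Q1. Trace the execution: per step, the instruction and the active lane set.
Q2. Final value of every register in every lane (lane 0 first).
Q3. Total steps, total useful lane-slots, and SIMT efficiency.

step 0: b <- 2                       {0,1,2,3,4,5,6,7,8,9,10,11,12,13,14,15,16,17,18,19,20,21,22,23,24,25,26,27,28,29,30,31}
step 1: eval (b < (2 + (lane // 2))) {0,1,2,3,4,5,6,7,8,9,10,11,12,13,14,15,16,17,18,19,20,21,22,23,24,25,26,27,28,29,30,31}
step 2: c <- ((b // -3) * b)         {2,3,4,5,6,7,8,9,10,11,12,13,14,15,16,17,18,19,20,21,22,23,24,25,26,27,28,29,30,31}
step 3: b <- lane                    {2,3,4,5,6,7,8,9,10,11,12,13,14,15,16,17,18,19,20,21,22,23,24,25,26,27,28,29,30,31}
step 4: b <- (b + 3)                 {2,3,4,5,6,7,8,9,10,11,12,13,14,15,16,17,18,19,20,21,22,23,24,25,26,27,28,29,30,31}
step 5: eval (b < (2 + (lane // 2))) {2,3,4,5,6,7,8,9,10,11,12,13,14,15,16,17,18,19,20,21,22,23,24,25,26,27,28,29,30,31}
step 6: b <- (lane // -2)            {0,1,2,3,4,5,6,7,8,9,10,11,12,13,14,15,16,17,18,19,20,21,22,23,24,25,26,27,28,29,30,31}
step 7: b <- lane                    {0,1,2,3,4,5,6,7,8,9,10,11,12,13,14,15,16,17,18,19,20,21,22,23,24,25,26,27,28,29,30,31}
step 8: c <- ((-3 + b) - -1)         {0,1,2,3,4,5,6,7,8,9,10,11,12,13,14,15,16,17,18,19,20,21,22,23,24,25,26,27,28,29,30,31}
step 9: c <- ((-2 - b) // -3)        {0,1,2,3,4,5,6,7,8,9,10,11,12,13,14,15,16,17,18,19,20,21,22,23,24,25,26,27,28,29,30,31}

Answer: 10 steps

b: 0,1,2,3,4,5,6,7,8,9,10,11,12,13,14,15,16,17,18,19,20,21,22,23,24,25,26,27,28,29,30,31
c: 0,1,1,1,2,2,2,3,3,3,4,4,4,5,5,5,6,6,6,7,7,7,8,8,8,9,9,9,10,10,10,11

steps = 10; useful = 312; efficiency = 312/320 = 39/40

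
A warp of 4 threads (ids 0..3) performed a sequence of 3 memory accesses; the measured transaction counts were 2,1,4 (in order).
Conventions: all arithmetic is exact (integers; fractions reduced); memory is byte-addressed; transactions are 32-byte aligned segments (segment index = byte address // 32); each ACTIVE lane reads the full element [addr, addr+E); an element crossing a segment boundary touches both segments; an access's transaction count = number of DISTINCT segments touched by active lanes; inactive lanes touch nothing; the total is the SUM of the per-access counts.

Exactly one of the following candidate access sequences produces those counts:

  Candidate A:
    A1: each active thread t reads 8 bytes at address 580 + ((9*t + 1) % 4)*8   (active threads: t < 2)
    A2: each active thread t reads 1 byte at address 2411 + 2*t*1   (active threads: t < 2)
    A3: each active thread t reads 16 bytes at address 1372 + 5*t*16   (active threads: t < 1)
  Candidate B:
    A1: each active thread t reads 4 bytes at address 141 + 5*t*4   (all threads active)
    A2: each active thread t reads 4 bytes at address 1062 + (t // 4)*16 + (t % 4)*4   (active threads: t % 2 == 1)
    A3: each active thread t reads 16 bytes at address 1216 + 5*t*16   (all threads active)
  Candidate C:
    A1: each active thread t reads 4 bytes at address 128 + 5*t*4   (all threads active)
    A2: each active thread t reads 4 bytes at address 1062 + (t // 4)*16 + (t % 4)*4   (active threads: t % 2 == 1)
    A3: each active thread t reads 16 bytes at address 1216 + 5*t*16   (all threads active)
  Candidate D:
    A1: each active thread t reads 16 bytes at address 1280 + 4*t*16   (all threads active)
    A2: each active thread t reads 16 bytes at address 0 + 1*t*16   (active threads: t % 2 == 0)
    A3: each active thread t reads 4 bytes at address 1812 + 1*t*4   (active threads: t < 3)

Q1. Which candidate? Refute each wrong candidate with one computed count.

A: A1 gives 1 transaction, not 2
B: A1 gives 3 transactions, not 2
D: A1 gives 4 transactions, not 2
C: all counts match (2,1,4)

Answer: C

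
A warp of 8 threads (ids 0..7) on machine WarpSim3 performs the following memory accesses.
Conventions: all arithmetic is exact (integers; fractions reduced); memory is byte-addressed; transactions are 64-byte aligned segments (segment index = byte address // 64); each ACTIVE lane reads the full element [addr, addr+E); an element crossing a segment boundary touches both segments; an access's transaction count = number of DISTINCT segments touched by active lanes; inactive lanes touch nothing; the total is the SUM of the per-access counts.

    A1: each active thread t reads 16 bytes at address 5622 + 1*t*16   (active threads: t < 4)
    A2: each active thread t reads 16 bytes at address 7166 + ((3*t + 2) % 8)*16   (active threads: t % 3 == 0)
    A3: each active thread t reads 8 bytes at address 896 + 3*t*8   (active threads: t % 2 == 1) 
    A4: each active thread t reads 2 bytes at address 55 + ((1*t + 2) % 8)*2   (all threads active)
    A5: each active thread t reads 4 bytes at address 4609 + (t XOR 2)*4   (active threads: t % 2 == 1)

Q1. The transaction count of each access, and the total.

A1: 2 transactions
A2: 2 transactions
A3: 3 transactions
A4: 2 transactions
A5: 1 transaction

Answer: 2,2,3,2,1; total 10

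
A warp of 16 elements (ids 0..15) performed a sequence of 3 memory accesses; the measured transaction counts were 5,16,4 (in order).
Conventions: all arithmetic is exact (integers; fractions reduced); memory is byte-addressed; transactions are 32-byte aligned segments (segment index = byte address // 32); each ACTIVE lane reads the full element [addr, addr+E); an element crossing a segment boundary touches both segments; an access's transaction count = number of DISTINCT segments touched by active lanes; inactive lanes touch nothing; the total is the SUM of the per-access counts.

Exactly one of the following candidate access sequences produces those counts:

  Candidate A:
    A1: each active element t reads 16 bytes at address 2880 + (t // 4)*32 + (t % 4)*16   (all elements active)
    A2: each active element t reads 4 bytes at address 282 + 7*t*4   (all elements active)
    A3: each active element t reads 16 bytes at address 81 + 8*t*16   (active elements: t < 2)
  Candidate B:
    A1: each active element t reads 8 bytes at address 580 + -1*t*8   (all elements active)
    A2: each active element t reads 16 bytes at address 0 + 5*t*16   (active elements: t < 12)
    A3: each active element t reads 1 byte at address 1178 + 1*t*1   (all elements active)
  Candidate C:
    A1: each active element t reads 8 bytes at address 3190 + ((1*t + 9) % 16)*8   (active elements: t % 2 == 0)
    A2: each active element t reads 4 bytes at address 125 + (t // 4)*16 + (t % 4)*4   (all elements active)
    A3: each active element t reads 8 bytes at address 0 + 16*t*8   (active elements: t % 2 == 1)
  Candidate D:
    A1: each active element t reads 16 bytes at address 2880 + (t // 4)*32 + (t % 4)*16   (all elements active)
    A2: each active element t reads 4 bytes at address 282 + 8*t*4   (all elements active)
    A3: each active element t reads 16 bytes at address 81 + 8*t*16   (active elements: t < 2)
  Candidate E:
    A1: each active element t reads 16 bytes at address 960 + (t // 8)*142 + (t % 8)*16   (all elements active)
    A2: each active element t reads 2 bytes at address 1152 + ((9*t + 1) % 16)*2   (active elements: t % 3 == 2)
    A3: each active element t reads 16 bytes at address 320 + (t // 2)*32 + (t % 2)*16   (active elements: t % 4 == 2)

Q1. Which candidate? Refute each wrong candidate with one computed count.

A: A2 gives 15 transactions, not 16
B: A2 gives 12 transactions, not 16
C: A2 gives 3 transactions, not 16
E: A1 gives 9 transactions, not 5
D: all counts match (5,16,4)

Answer: D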